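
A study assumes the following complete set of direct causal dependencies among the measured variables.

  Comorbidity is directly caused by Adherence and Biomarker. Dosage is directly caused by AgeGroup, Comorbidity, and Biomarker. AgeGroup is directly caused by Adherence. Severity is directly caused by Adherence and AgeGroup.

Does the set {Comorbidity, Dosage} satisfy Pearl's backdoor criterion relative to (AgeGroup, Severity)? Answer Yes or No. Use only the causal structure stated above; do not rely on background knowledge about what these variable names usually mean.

Backdoor paths from AgeGroup to Severity (paths whose first edge points into AgeGroup):
  P1: AgeGroup <- Adherence -> Severity
Condition 1 (no descendant of AgeGroup in the set): FAILS — Dosage is a descendant of AgeGroup.
Condition 2 (every backdoor path blocked by {Comorbidity, Dosage}):
  P1: open — no interior node is in the conditioning set.
{Comorbidity, Dosage} does not satisfy the backdoor criterion.

No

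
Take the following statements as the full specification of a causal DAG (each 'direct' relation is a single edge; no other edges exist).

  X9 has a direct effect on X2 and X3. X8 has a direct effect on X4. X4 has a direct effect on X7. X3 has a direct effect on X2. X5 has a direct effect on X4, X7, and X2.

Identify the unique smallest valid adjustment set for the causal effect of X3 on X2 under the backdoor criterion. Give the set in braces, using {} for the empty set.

{X9}

Variables eligible for adjustment (non-descendants of X3, excluding X3 and X2): {X4, X5, X7, X8, X9}.
Backdoor paths from X3 to X2:
  P1: X3 <- X9 -> X2
The empty set is not sufficient: P1 (X3 <- X9 -> X2) has no collider blocking it and no conditioned non-collider, so it is open.
Try {X9}:
  P1: blocked at fork node X9 ∈ conditioning set.
{X9} contains no descendant of X3 and blocks every backdoor path.
No other singleton works — e.g. {X8} leaves P1 open — so {X9} is the unique smallest valid adjustment set.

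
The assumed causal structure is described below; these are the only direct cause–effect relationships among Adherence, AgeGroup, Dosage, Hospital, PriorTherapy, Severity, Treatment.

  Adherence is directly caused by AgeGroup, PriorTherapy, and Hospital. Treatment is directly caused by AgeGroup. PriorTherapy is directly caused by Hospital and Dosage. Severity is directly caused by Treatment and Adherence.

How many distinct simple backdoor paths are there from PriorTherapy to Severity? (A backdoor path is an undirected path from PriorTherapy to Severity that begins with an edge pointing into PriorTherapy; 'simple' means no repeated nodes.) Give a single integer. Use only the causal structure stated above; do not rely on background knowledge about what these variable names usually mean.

A backdoor path from PriorTherapy to Severity is any simple undirected path whose first edge points into PriorTherapy (i.e. leaves PriorTherapy via a parent).
Parents of PriorTherapy: {Dosage, Hospital}.
Enumerating:
  P1: PriorTherapy <- Hospital -> Adherence <- AgeGroup -> Treatment -> Severity
  P2: PriorTherapy <- Hospital -> Adherence -> Severity
That exhausts the simple backdoor paths. Count: 2.

2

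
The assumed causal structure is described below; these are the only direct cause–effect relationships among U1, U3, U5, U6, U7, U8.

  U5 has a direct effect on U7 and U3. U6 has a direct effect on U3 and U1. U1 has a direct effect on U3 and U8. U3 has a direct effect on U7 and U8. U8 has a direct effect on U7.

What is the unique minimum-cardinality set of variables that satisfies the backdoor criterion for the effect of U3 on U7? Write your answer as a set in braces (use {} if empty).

Variables eligible for adjustment (non-descendants of U3, excluding U3 and U7): {U1, U5, U6}.
Backdoor paths from U3 to U7:
  P1: U3 <- U6 -> U1 -> U8 -> U7
  P2: U3 <- U5 -> U7
  P3: U3 <- U1 -> U8 -> U7
The empty set is not sufficient: P1 (U3 <- U6 -> U1 -> U8 -> U7) has no collider blocking it and no conditioned non-collider, so it is open.
Try {U1, U5}:
  P1: blocked at chain node U1 ∈ conditioning set.
  P2: blocked at fork node U5 ∈ conditioning set.
  P3: blocked at fork node U1 ∈ conditioning set.
{U1, U5} contains no descendant of U3 and blocks every backdoor path.
Every element of {U1, U5} is needed (dropping U1 leaves P1 open; dropping U5 leaves P2 open), so no proper subset is valid.
Among all size-2 subsets of the eligible variables, only {U1, U5} blocks every backdoor path, so it is the unique smallest valid adjustment set.

{U1, U5}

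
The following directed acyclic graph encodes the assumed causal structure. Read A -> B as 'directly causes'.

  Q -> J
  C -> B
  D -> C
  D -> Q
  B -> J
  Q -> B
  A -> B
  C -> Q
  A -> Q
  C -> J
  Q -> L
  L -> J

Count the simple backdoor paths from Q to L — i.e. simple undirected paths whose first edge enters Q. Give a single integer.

A backdoor path from Q to L is any simple undirected path whose first edge points into Q (i.e. leaves Q via a parent).
Parents of Q: {A, C, D}.
Enumerating:
  P1: Q <- A -> B <- C -> J <- L
  P2: Q <- A -> B -> J <- L
  P3: Q <- D -> C -> B -> J <- L
  P4: Q <- D -> C -> J <- L
  P5: Q <- C -> B -> J <- L
  P6: Q <- C -> J <- L
That exhausts the simple backdoor paths. Count: 6.

6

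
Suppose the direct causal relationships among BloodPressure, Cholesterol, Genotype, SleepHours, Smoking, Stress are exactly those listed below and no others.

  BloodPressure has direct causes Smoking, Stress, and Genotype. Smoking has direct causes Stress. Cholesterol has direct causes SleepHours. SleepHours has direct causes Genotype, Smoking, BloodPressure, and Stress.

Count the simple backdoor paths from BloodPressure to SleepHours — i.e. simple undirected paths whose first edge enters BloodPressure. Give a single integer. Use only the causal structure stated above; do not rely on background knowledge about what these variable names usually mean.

A backdoor path from BloodPressure to SleepHours is any simple undirected path whose first edge points into BloodPressure (i.e. leaves BloodPressure via a parent).
Parents of BloodPressure: {Genotype, Smoking, Stress}.
Enumerating:
  P1: BloodPressure <- Genotype -> SleepHours
  P2: BloodPressure <- Stress -> Smoking -> SleepHours
  P3: BloodPressure <- Stress -> SleepHours
  P4: BloodPressure <- Smoking <- Stress -> SleepHours
  P5: BloodPressure <- Smoking -> SleepHours
That exhausts the simple backdoor paths. Count: 5.

5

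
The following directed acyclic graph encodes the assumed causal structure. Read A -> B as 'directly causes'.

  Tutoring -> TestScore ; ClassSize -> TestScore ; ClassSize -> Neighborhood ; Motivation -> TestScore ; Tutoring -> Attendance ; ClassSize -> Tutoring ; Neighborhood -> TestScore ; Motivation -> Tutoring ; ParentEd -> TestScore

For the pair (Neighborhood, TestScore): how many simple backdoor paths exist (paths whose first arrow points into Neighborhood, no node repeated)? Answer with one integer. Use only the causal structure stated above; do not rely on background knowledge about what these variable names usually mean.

A backdoor path from Neighborhood to TestScore is any simple undirected path whose first edge points into Neighborhood (i.e. leaves Neighborhood via a parent).
Parents of Neighborhood: {ClassSize}.
Enumerating:
  P1: Neighborhood <- ClassSize -> Tutoring <- Motivation -> TestScore
  P2: Neighborhood <- ClassSize -> Tutoring -> TestScore
  P3: Neighborhood <- ClassSize -> TestScore
That exhausts the simple backdoor paths. Count: 3.

3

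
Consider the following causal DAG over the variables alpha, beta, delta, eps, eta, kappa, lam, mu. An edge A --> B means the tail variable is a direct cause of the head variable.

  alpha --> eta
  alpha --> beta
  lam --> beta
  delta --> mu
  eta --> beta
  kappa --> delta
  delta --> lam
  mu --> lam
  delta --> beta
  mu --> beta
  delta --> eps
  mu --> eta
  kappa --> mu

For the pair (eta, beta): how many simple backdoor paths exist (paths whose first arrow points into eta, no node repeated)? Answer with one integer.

8

A backdoor path from eta to beta is any simple undirected path whose first edge points into eta (i.e. leaves eta via a parent).
Parents of eta: {alpha, mu}.
Enumerating:
  P1: eta <- alpha -> beta
  P2: eta <- mu <- kappa -> delta -> lam -> beta
  P3: eta <- mu <- kappa -> delta -> beta
  P4: eta <- mu <- delta -> lam -> beta
  P5: eta <- mu <- delta -> beta
  P6: eta <- mu -> lam <- delta -> beta
  P7: eta <- mu -> lam -> beta
  P8: eta <- mu -> beta
That exhausts the simple backdoor paths. Count: 8.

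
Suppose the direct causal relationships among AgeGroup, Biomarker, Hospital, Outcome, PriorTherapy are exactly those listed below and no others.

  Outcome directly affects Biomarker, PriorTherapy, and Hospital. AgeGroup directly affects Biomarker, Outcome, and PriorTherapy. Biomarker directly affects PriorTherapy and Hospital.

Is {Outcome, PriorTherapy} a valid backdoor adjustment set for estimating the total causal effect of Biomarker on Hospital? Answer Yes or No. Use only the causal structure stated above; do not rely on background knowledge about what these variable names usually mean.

No

Backdoor paths from Biomarker to Hospital (paths whose first edge points into Biomarker):
  P1: Biomarker <- AgeGroup -> Outcome -> Hospital
  P2: Biomarker <- AgeGroup -> PriorTherapy <- Outcome -> Hospital
  P3: Biomarker <- Outcome -> Hospital
Condition 1 (no descendant of Biomarker in the set): FAILS — PriorTherapy is a descendant of Biomarker.
Condition 2 (every backdoor path blocked by {Outcome, PriorTherapy}):
  P1: blocked at chain node Outcome ∈ conditioning set.
  P2: blocked at fork node Outcome ∈ conditioning set.
  P3: blocked at fork node Outcome ∈ conditioning set.
{Outcome, PriorTherapy} does not satisfy the backdoor criterion.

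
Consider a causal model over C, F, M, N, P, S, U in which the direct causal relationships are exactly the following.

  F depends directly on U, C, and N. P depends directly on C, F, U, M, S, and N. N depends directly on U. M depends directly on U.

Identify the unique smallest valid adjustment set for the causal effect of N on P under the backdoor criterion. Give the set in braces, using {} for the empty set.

Variables eligible for adjustment (non-descendants of N, excluding N and P): {C, M, S, U}.
Backdoor paths from N to P:
  P1: N <- U -> M -> P
  P2: N <- U -> F <- C -> P
  P3: N <- U -> F -> P
  P4: N <- U -> P
The empty set is not sufficient: P1 (N <- U -> M -> P) has no collider blocking it and no conditioned non-collider, so it is open.
Try {U}:
  P1: blocked at fork node U ∈ conditioning set.
  P2: blocked at fork node U ∈ conditioning set.
  P3: blocked at fork node U ∈ conditioning set.
  P4: blocked at fork node U ∈ conditioning set.
{U} contains no descendant of N and blocks every backdoor path.
No other singleton works — e.g. {S} leaves P1 open — so {U} is the unique smallest valid adjustment set.

{U}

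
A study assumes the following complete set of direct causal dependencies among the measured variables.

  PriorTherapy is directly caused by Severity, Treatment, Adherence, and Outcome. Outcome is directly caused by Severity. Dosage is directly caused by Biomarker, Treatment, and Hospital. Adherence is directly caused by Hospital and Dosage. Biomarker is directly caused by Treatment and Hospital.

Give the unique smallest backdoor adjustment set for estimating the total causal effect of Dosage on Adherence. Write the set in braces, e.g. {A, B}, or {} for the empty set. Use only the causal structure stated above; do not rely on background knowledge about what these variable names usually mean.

Variables eligible for adjustment (non-descendants of Dosage, excluding Dosage and Adherence): {Biomarker, Hospital, Outcome, Severity, Treatment}.
Backdoor paths from Dosage to Adherence:
  P1: Dosage <- Treatment -> Biomarker <- Hospital -> Adherence
  P2: Dosage <- Treatment -> PriorTherapy <- Adherence
  P3: Dosage <- Hospital -> Biomarker <- Treatment -> PriorTherapy <- Adherence
  P4: Dosage <- Hospital -> Adherence
  P5: Dosage <- Biomarker <- Treatment -> PriorTherapy <- Adherence
  P6: Dosage <- Biomarker <- Hospital -> Adherence
The empty set is not sufficient: P4 (Dosage <- Hospital -> Adherence) has no collider blocking it and no conditioned non-collider, so it is open.
Try {Hospital}:
  P1: blocked at collider Biomarker (neither it nor any descendant is in the conditioning set).
  P2: blocked at collider PriorTherapy (neither it nor any descendant is in the conditioning set).
  P3: blocked at fork node Hospital ∈ conditioning set.
  P4: blocked at fork node Hospital ∈ conditioning set.
  P5: blocked at collider PriorTherapy (neither it nor any descendant is in the conditioning set).
  P6: blocked at fork node Hospital ∈ conditioning set.
{Hospital} contains no descendant of Dosage and blocks every backdoor path.
No other singleton works — e.g. {Severity} leaves P4 open — so {Hospital} is the unique smallest valid adjustment set.

{Hospital}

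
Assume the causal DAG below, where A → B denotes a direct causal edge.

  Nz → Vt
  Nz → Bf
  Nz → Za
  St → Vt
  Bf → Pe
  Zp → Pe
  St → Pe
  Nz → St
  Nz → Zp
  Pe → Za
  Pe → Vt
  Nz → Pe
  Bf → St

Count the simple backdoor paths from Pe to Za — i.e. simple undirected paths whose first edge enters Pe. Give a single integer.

8

A backdoor path from Pe to Za is any simple undirected path whose first edge points into Pe (i.e. leaves Pe via a parent).
Parents of Pe: {Bf, Nz, St, Zp}.
Enumerating:
  P1: Pe <- Nz -> Za
  P2: Pe <- Zp <- Nz -> Za
  P3: Pe <- Bf <- Nz -> Za
  P4: Pe <- Bf -> St <- Nz -> Za
  P5: Pe <- Bf -> St -> Vt <- Nz -> Za
  P6: Pe <- St <- Nz -> Za
  P7: Pe <- St <- Bf <- Nz -> Za
  P8: Pe <- St -> Vt <- Nz -> Za
That exhausts the simple backdoor paths. Count: 8.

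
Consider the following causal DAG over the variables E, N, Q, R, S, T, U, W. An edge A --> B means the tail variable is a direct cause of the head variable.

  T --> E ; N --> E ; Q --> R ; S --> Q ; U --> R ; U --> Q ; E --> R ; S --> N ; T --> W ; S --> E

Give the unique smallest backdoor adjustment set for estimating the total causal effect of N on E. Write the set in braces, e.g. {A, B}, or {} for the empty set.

{S}

Variables eligible for adjustment (non-descendants of N, excluding N and E): {Q, S, T, U, W}.
Backdoor paths from N to E:
  P1: N <- S -> Q <- U -> R <- E
  P2: N <- S -> Q -> R <- E
  P3: N <- S -> E
The empty set is not sufficient: P3 (N <- S -> E) has no collider blocking it and no conditioned non-collider, so it is open.
Try {S}:
  P1: blocked at fork node S ∈ conditioning set.
  P2: blocked at fork node S ∈ conditioning set.
  P3: blocked at fork node S ∈ conditioning set.
{S} contains no descendant of N and blocks every backdoor path.
No other singleton works — e.g. {U} leaves P3 open — so {S} is the unique smallest valid adjustment set.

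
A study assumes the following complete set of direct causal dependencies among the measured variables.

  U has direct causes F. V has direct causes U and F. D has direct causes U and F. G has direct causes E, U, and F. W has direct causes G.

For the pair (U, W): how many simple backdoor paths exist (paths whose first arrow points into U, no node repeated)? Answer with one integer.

A backdoor path from U to W is any simple undirected path whose first edge points into U (i.e. leaves U via a parent).
Parents of U: {F}.
Enumerating:
  P1: U <- F -> G -> W
That exhausts the simple backdoor paths. Count: 1.

1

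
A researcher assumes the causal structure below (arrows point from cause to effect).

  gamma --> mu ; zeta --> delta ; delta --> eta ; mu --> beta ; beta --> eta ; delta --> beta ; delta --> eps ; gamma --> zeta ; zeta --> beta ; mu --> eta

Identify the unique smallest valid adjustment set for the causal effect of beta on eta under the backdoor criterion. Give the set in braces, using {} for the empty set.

{delta, mu}

Variables eligible for adjustment (non-descendants of beta, excluding beta and eta): {delta, eps, gamma, mu, zeta}.
Backdoor paths from beta to eta:
  P1: beta <- mu <- gamma -> zeta -> delta -> eta
  P2: beta <- mu -> eta
  P3: beta <- zeta <- gamma -> mu -> eta
  P4: beta <- zeta -> delta -> eta
  P5: beta <- delta <- zeta <- gamma -> mu -> eta
  P6: beta <- delta -> eta
The empty set is not sufficient: P1 (beta <- mu <- gamma -> zeta -> delta -> eta) has no collider blocking it and no conditioned non-collider, so it is open.
Try {delta, mu}:
  P1: blocked at chain node mu ∈ conditioning set.
  P2: blocked at fork node mu ∈ conditioning set.
  P3: blocked at chain node mu ∈ conditioning set.
  P4: blocked at chain node delta ∈ conditioning set.
  P5: blocked at chain node delta ∈ conditioning set.
  P6: blocked at fork node delta ∈ conditioning set.
{delta, mu} contains no descendant of beta and blocks every backdoor path.
Every element of {delta, mu} is needed (dropping delta leaves P4 open; dropping mu leaves P2 open), so no proper subset is valid.
Among all size-2 subsets of the eligible variables, only {delta, mu} blocks every backdoor path, so it is the unique smallest valid adjustment set.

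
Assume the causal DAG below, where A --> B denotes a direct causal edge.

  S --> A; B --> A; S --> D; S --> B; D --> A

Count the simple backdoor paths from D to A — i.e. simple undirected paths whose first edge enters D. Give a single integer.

2

A backdoor path from D to A is any simple undirected path whose first edge points into D (i.e. leaves D via a parent).
Parents of D: {S}.
Enumerating:
  P1: D <- S -> B -> A
  P2: D <- S -> A
That exhausts the simple backdoor paths. Count: 2.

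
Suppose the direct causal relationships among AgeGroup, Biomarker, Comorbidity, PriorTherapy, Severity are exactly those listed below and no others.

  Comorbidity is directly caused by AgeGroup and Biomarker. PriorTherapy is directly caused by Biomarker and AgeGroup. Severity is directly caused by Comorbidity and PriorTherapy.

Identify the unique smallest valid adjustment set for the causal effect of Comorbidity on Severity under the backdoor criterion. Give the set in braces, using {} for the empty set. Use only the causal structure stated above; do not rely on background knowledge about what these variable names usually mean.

{PriorTherapy}

Variables eligible for adjustment (non-descendants of Comorbidity, excluding Comorbidity and Severity): {AgeGroup, Biomarker, PriorTherapy}.
Backdoor paths from Comorbidity to Severity:
  P1: Comorbidity <- AgeGroup -> PriorTherapy -> Severity
  P2: Comorbidity <- Biomarker -> PriorTherapy -> Severity
The empty set is not sufficient: P1 (Comorbidity <- AgeGroup -> PriorTherapy -> Severity) has no collider blocking it and no conditioned non-collider, so it is open.
Try {PriorTherapy}:
  P1: blocked at chain node PriorTherapy ∈ conditioning set.
  P2: blocked at chain node PriorTherapy ∈ conditioning set.
{PriorTherapy} contains no descendant of Comorbidity and blocks every backdoor path.
No other singleton works — e.g. {AgeGroup} leaves P2 open — so {PriorTherapy} is the unique smallest valid adjustment set.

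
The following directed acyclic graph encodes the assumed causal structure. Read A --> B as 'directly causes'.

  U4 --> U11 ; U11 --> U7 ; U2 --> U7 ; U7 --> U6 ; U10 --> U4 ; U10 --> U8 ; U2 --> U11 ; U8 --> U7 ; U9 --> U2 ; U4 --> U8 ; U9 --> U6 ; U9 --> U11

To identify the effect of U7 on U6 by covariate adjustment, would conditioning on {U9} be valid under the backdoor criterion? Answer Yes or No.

Yes

Backdoor paths from U7 to U6 (paths whose first edge points into U7):
  P1: U7 <- U2 <- U9 -> U6
  P2: U7 <- U2 -> U11 <- U9 -> U6
  P3: U7 <- U11 <- U9 -> U6
  P4: U7 <- U11 <- U2 <- U9 -> U6
  P5: U7 <- U8 <- U10 -> U4 -> U11 <- U9 -> U6
  P6: U7 <- U8 <- U10 -> U4 -> U11 <- U2 <- U9 -> U6
  P7: U7 <- U8 <- U4 -> U11 <- U9 -> U6
  P8: U7 <- U8 <- U4 -> U11 <- U2 <- U9 -> U6
Condition 1 (no descendant of U7 in the set): holds — descendants of U7 are {U6}; none are in {U9}.
Condition 2 (every backdoor path blocked by {U9}):
  P1: blocked at fork node U9 ∈ conditioning set.
  P2: blocked at collider U11 (neither it nor any descendant is in the conditioning set).
  P3: blocked at fork node U9 ∈ conditioning set.
  P4: blocked at fork node U9 ∈ conditioning set.
  P5: blocked at collider U11 (neither it nor any descendant is in the conditioning set).
  P6: blocked at collider U11 (neither it nor any descendant is in the conditioning set).
  P7: blocked at collider U11 (neither it nor any descendant is in the conditioning set).
  P8: blocked at collider U11 (neither it nor any descendant is in the conditioning set).
{U9} satisfies the backdoor criterion.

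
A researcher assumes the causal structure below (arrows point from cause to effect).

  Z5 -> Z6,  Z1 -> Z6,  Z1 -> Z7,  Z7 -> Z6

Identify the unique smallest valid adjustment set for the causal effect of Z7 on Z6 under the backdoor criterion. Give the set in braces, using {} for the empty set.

{Z1}

Variables eligible for adjustment (non-descendants of Z7, excluding Z7 and Z6): {Z1, Z5}.
Backdoor paths from Z7 to Z6:
  P1: Z7 <- Z1 -> Z6
The empty set is not sufficient: P1 (Z7 <- Z1 -> Z6) has no collider blocking it and no conditioned non-collider, so it is open.
Try {Z1}:
  P1: blocked at fork node Z1 ∈ conditioning set.
{Z1} contains no descendant of Z7 and blocks every backdoor path.
No other singleton works — e.g. {Z5} leaves P1 open — so {Z1} is the unique smallest valid adjustment set.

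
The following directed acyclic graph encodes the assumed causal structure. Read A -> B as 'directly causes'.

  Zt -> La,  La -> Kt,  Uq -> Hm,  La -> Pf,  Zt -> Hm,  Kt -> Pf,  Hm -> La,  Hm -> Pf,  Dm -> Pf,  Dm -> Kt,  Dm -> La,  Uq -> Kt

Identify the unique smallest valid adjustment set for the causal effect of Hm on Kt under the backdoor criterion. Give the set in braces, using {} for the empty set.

{Uq, Zt}

Variables eligible for adjustment (non-descendants of Hm, excluding Hm and Kt): {Dm, Uq, Zt}.
Backdoor paths from Hm to Kt:
  P1: Hm <- Zt -> La <- Dm -> Kt
  P2: Hm <- Zt -> La <- Dm -> Pf <- Kt
  P3: Hm <- Zt -> La -> Kt
  P4: Hm <- Zt -> La -> Pf <- Dm -> Kt
  P5: Hm <- Zt -> La -> Pf <- Kt
  P6: Hm <- Uq -> Kt
The empty set is not sufficient: P3 (Hm <- Zt -> La -> Kt) has no collider blocking it and no conditioned non-collider, so it is open.
Try {Uq, Zt}:
  P1: blocked at fork node Zt ∈ conditioning set.
  P2: blocked at fork node Zt ∈ conditioning set.
  P3: blocked at fork node Zt ∈ conditioning set.
  P4: blocked at fork node Zt ∈ conditioning set.
  P5: blocked at fork node Zt ∈ conditioning set.
  P6: blocked at fork node Uq ∈ conditioning set.
{Uq, Zt} contains no descendant of Hm and blocks every backdoor path.
Every element of {Uq, Zt} is needed (dropping Uq leaves P6 open; dropping Zt leaves P3 open), so no proper subset is valid.
Among all size-2 subsets of the eligible variables, only {Uq, Zt} blocks every backdoor path, so it is the unique smallest valid adjustment set.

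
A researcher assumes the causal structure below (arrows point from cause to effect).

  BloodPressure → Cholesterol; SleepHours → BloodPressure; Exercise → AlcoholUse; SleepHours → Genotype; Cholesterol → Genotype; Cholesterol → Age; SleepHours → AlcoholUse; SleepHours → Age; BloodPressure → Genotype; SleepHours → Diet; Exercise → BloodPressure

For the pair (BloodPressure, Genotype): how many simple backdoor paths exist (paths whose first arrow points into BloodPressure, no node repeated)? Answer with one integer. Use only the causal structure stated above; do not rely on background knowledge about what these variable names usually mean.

A backdoor path from BloodPressure to Genotype is any simple undirected path whose first edge points into BloodPressure (i.e. leaves BloodPressure via a parent).
Parents of BloodPressure: {Exercise, SleepHours}.
Enumerating:
  P1: BloodPressure <- SleepHours -> Genotype
  P2: BloodPressure <- SleepHours -> Age <- Cholesterol -> Genotype
  P3: BloodPressure <- Exercise -> AlcoholUse <- SleepHours -> Genotype
  P4: BloodPressure <- Exercise -> AlcoholUse <- SleepHours -> Age <- Cholesterol -> Genotype
That exhausts the simple backdoor paths. Count: 4.

4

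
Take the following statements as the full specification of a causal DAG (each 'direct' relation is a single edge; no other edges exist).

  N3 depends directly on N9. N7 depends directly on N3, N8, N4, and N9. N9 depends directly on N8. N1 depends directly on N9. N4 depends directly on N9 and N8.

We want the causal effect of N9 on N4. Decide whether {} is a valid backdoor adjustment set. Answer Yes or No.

No

Backdoor paths from N9 to N4 (paths whose first edge points into N9):
  P1: N9 <- N8 -> N4
  P2: N9 <- N8 -> N7 <- N4
Condition 1 (no descendant of N9 in the set): holds — descendants of N9 are {N1, N3, N4, N7}; none are in {}.
Condition 2 (every backdoor path blocked by {}):
  P1: open — no interior node is in the conditioning set.
  P2: blocked at collider N7 (neither it nor any descendant is in the conditioning set).
{} does not satisfy the backdoor criterion.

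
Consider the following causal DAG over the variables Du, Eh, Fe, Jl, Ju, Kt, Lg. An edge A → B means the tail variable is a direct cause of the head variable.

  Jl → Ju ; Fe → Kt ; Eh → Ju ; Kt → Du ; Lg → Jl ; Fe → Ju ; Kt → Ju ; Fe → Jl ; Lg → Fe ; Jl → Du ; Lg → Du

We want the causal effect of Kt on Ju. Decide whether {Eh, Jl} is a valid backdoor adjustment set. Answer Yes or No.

No

Backdoor paths from Kt to Ju (paths whose first edge points into Kt):
  P1: Kt <- Fe <- Lg -> Jl -> Ju
  P2: Kt <- Fe <- Lg -> Du <- Jl -> Ju
  P3: Kt <- Fe -> Jl -> Ju
  P4: Kt <- Fe -> Ju
Condition 1 (no descendant of Kt in the set): holds — descendants of Kt are {Du, Ju}; none are in {Eh, Jl}.
Condition 2 (every backdoor path blocked by {Eh, Jl}):
  P1: blocked at chain node Jl ∈ conditioning set.
  P2: blocked at collider Du (neither it nor any descendant is in the conditioning set).
  P3: blocked at chain node Jl ∈ conditioning set.
  P4: open — no interior node is in the conditioning set.
{Eh, Jl} does not satisfy the backdoor criterion.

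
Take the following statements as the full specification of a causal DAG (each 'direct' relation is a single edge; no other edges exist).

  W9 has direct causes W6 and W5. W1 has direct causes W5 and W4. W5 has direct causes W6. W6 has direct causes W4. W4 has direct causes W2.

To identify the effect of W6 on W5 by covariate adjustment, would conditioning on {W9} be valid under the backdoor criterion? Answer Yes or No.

No

Backdoor paths from W6 to W5 (paths whose first edge points into W6):
  P1: W6 <- W4 -> W1 <- W5
Condition 1 (no descendant of W6 in the set): FAILS — W9 is a descendant of W6.
Condition 2 (every backdoor path blocked by {W9}):
  P1: blocked at collider W1 (neither it nor any descendant is in the conditioning set).
{W9} does not satisfy the backdoor criterion.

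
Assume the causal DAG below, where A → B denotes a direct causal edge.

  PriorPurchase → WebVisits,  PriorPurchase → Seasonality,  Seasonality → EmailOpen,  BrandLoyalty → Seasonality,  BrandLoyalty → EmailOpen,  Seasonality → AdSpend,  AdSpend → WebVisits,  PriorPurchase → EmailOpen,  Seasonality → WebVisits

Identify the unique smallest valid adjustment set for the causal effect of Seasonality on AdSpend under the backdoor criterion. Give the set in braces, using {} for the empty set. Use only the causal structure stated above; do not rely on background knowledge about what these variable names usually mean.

{}

Variables eligible for adjustment (non-descendants of Seasonality, excluding Seasonality and AdSpend): {BrandLoyalty, PriorPurchase}.
Backdoor paths from Seasonality to AdSpend:
  P1: Seasonality <- BrandLoyalty -> EmailOpen <- PriorPurchase -> WebVisits <- AdSpend
  P2: Seasonality <- PriorPurchase -> WebVisits <- AdSpend
Each backdoor path contains an unconditioned collider, so every path is already blocked with the empty conditioning set:
  P1: blocked at collider EmailOpen (neither it nor any descendant is in the conditioning set).
  P2: blocked at collider WebVisits (neither it nor any descendant is in the conditioning set).
The empty set is therefore the unique smallest valid set.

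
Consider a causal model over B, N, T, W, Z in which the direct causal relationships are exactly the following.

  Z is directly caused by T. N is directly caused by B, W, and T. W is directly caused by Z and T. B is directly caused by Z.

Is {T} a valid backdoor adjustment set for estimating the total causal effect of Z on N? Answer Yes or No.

Yes

Backdoor paths from Z to N (paths whose first edge points into Z):
  P1: Z <- T -> W -> N
  P2: Z <- T -> N
Condition 1 (no descendant of Z in the set): holds — descendants of Z are {B, N, W}; none are in {T}.
Condition 2 (every backdoor path blocked by {T}):
  P1: blocked at fork node T ∈ conditioning set.
  P2: blocked at fork node T ∈ conditioning set.
{T} satisfies the backdoor criterion.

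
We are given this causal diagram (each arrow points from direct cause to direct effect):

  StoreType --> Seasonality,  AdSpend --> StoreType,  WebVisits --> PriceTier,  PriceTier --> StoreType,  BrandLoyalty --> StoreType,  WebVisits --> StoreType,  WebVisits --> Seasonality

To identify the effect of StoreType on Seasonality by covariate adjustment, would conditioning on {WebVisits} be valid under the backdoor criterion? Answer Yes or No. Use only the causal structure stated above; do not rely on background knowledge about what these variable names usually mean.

Backdoor paths from StoreType to Seasonality (paths whose first edge points into StoreType):
  P1: StoreType <- WebVisits -> Seasonality
  P2: StoreType <- PriceTier <- WebVisits -> Seasonality
Condition 1 (no descendant of StoreType in the set): holds — descendants of StoreType are {Seasonality}; none are in {WebVisits}.
Condition 2 (every backdoor path blocked by {WebVisits}):
  P1: blocked at fork node WebVisits ∈ conditioning set.
  P2: blocked at fork node WebVisits ∈ conditioning set.
{WebVisits} satisfies the backdoor criterion.

Yes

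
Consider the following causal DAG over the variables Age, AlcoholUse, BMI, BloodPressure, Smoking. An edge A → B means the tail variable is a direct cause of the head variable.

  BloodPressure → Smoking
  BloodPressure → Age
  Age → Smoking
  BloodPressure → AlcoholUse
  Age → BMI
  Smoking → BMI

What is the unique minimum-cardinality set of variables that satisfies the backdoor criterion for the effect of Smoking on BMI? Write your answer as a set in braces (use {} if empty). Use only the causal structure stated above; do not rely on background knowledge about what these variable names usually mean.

Variables eligible for adjustment (non-descendants of Smoking, excluding Smoking and BMI): {Age, AlcoholUse, BloodPressure}.
Backdoor paths from Smoking to BMI:
  P1: Smoking <- BloodPressure -> Age -> BMI
  P2: Smoking <- Age -> BMI
The empty set is not sufficient: P1 (Smoking <- BloodPressure -> Age -> BMI) has no collider blocking it and no conditioned non-collider, so it is open.
Try {Age}:
  P1: blocked at chain node Age ∈ conditioning set.
  P2: blocked at fork node Age ∈ conditioning set.
{Age} contains no descendant of Smoking and blocks every backdoor path.
No other singleton works — e.g. {BloodPressure} leaves P2 open — so {Age} is the unique smallest valid adjustment set.

{Age}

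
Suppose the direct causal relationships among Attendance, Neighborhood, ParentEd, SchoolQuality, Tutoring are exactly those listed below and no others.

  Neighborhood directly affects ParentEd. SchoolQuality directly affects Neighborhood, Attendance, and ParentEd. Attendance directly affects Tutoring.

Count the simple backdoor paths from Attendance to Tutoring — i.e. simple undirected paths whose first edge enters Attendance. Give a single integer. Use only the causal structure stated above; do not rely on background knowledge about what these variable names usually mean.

0

A backdoor path from Attendance to Tutoring is any simple undirected path whose first edge points into Attendance (i.e. leaves Attendance via a parent).
Parents of Attendance: {SchoolQuality}.
No simple path from any parent of Attendance reaches Tutoring without revisiting Attendance, so there are no backdoor paths.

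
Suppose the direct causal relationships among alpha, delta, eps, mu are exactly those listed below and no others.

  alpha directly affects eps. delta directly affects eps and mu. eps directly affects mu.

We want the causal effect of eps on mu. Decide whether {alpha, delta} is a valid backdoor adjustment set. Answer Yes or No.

Backdoor paths from eps to mu (paths whose first edge points into eps):
  P1: eps <- delta -> mu
Condition 1 (no descendant of eps in the set): holds — descendants of eps are {mu}; none are in {alpha, delta}.
Condition 2 (every backdoor path blocked by {alpha, delta}):
  P1: blocked at fork node delta ∈ conditioning set.
{alpha, delta} satisfies the backdoor criterion.

Yes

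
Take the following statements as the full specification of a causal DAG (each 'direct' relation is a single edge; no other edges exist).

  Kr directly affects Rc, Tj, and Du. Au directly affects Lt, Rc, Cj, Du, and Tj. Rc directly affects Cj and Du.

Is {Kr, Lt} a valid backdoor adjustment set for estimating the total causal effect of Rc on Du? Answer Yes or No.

Backdoor paths from Rc to Du (paths whose first edge points into Rc):
  P1: Rc <- Au -> Tj <- Kr -> Du
  P2: Rc <- Au -> Du
  P3: Rc <- Kr -> Tj <- Au -> Du
  P4: Rc <- Kr -> Du
Condition 1 (no descendant of Rc in the set): holds — descendants of Rc are {Cj, Du}; none are in {Kr, Lt}.
Condition 2 (every backdoor path blocked by {Kr, Lt}):
  P1: blocked at collider Tj (neither it nor any descendant is in the conditioning set).
  P2: open — no interior node is in the conditioning set.
  P3: blocked at fork node Kr ∈ conditioning set.
  P4: blocked at fork node Kr ∈ conditioning set.
{Kr, Lt} does not satisfy the backdoor criterion.

No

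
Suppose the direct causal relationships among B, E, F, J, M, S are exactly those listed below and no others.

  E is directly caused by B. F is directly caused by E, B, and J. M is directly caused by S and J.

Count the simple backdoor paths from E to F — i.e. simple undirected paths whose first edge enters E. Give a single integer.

1

A backdoor path from E to F is any simple undirected path whose first edge points into E (i.e. leaves E via a parent).
Parents of E: {B}.
Enumerating:
  P1: E <- B -> F
That exhausts the simple backdoor paths. Count: 1.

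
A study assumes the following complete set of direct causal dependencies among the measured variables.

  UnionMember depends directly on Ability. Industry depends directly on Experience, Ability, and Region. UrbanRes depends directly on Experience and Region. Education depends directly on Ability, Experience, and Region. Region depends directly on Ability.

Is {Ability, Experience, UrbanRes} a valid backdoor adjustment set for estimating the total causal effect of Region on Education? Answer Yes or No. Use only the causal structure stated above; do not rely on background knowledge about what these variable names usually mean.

Backdoor paths from Region to Education (paths whose first edge points into Region):
  P1: Region <- Ability -> Education
  P2: Region <- Ability -> Industry <- Experience -> Education
Condition 1 (no descendant of Region in the set): FAILS — UrbanRes is a descendant of Region.
Condition 2 (every backdoor path blocked by {Ability, Experience, UrbanRes}):
  P1: blocked at fork node Ability ∈ conditioning set.
  P2: blocked at fork node Ability ∈ conditioning set.
{Ability, Experience, UrbanRes} does not satisfy the backdoor criterion.

No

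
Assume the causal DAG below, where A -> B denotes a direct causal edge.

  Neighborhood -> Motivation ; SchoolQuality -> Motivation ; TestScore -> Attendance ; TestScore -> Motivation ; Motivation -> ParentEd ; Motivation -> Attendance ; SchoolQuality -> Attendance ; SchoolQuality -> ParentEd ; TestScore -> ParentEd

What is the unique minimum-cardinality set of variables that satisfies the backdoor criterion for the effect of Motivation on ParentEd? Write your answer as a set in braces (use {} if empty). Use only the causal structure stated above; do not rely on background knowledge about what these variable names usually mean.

Variables eligible for adjustment (non-descendants of Motivation, excluding Motivation and ParentEd): {Neighborhood, SchoolQuality, TestScore}.
Backdoor paths from Motivation to ParentEd:
  P1: Motivation <- SchoolQuality -> ParentEd
  P2: Motivation <- SchoolQuality -> Attendance <- TestScore -> ParentEd
  P3: Motivation <- TestScore -> ParentEd
  P4: Motivation <- TestScore -> Attendance <- SchoolQuality -> ParentEd
The empty set is not sufficient: P1 (Motivation <- SchoolQuality -> ParentEd) has no collider blocking it and no conditioned non-collider, so it is open.
Try {SchoolQuality, TestScore}:
  P1: blocked at fork node SchoolQuality ∈ conditioning set.
  P2: blocked at fork node SchoolQuality ∈ conditioning set.
  P3: blocked at fork node TestScore ∈ conditioning set.
  P4: blocked at fork node TestScore ∈ conditioning set.
{SchoolQuality, TestScore} contains no descendant of Motivation and blocks every backdoor path.
Every element of {SchoolQuality, TestScore} is needed (dropping SchoolQuality leaves P1 open; dropping TestScore leaves P3 open), so no proper subset is valid.
Among all size-2 subsets of the eligible variables, only {SchoolQuality, TestScore} blocks every backdoor path, so it is the unique smallest valid adjustment set.

{SchoolQuality, TestScore}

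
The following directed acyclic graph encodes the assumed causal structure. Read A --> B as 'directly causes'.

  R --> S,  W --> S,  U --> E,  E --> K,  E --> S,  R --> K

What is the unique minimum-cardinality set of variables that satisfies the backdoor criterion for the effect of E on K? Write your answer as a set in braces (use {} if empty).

{}

Variables eligible for adjustment (non-descendants of E, excluding E and K): {R, U, W}.
Backdoor paths from E to K:
  (none)
With no backdoor paths the empty set already satisfies the criterion, and it is trivially minimal.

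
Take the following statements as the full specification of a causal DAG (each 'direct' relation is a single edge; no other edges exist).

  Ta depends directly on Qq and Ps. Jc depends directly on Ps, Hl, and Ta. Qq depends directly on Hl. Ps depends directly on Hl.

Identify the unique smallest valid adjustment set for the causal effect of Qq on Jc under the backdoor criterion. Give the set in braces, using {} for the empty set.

{Hl}

Variables eligible for adjustment (non-descendants of Qq, excluding Qq and Jc): {Hl, Ps}.
Backdoor paths from Qq to Jc:
  P1: Qq <- Hl -> Ps -> Ta -> Jc
  P2: Qq <- Hl -> Ps -> Jc
  P3: Qq <- Hl -> Jc
The empty set is not sufficient: P1 (Qq <- Hl -> Ps -> Ta -> Jc) has no collider blocking it and no conditioned non-collider, so it is open.
Try {Hl}:
  P1: blocked at fork node Hl ∈ conditioning set.
  P2: blocked at fork node Hl ∈ conditioning set.
  P3: blocked at fork node Hl ∈ conditioning set.
{Hl} contains no descendant of Qq and blocks every backdoor path.
No other singleton works — e.g. {Ps} leaves P3 open — so {Hl} is the unique smallest valid adjustment set.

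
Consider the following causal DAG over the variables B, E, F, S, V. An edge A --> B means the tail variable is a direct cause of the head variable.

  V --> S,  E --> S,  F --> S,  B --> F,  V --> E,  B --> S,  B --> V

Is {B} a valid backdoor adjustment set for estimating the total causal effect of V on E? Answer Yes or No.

Yes

Backdoor paths from V to E (paths whose first edge points into V):
  P1: V <- B -> F -> S <- E
  P2: V <- B -> S <- E
Condition 1 (no descendant of V in the set): holds — descendants of V are {E, S}; none are in {B}.
Condition 2 (every backdoor path blocked by {B}):
  P1: blocked at fork node B ∈ conditioning set.
  P2: blocked at fork node B ∈ conditioning set.
{B} satisfies the backdoor criterion.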